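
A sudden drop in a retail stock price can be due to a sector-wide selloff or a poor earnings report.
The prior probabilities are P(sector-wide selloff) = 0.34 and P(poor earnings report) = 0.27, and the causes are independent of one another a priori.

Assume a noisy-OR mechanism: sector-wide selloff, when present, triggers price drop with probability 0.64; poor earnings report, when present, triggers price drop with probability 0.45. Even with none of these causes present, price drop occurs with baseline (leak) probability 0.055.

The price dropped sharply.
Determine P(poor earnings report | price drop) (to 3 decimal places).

Under noisy-OR, P(price drop | causes) = 1 − (1−0.055)·∏(1−qᵢ) over the active causes.
P(price drop) = 0.055·0.66·0.73 + 0.48025·0.66·0.27 + 0.6598·0.34·0.73 + 0.81289·0.34·0.27 = 0.026499 + 0.085581 + 0.163762 + 0.074623 = 0.350465
Of this, 0.160204 comes from 0.085581 + 0.074623 (the poor earnings report=true cases).
Hence the posterior is 0.160204/0.350465 ≈ 0.457.

P(poor earnings report | price drop) ≈ 0.457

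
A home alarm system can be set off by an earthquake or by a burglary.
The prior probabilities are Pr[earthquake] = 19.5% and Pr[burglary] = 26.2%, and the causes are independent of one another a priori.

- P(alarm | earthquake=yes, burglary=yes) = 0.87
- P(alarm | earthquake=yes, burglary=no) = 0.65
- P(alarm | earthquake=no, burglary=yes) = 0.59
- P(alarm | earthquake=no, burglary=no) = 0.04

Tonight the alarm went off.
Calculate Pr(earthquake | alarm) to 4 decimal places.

Pr(earthquake | alarm) ≈ 0.4822

Weight on earthquake=true, given the evidence: 0.093541 + 0.044448 = 0.137989
The normalizing constant is 0.04×0.805×0.738 + 0.59×0.805×0.262 + 0.65×0.195×0.738 + 0.87×0.195×0.262 = 0.286190
P(earthquake | alarm) = 0.137989/0.286190 ≈ 0.4822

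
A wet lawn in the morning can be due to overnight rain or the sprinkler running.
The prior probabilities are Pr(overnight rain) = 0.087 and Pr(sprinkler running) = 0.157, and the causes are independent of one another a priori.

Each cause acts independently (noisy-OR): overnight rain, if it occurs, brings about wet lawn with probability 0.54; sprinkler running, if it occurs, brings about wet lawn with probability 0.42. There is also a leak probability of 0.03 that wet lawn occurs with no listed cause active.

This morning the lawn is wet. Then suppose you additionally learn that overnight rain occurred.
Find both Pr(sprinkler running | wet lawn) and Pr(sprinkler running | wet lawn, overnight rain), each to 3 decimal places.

Under noisy-OR, P(wet lawn | causes) = 1 − (1−0.03)·∏(1−qᵢ) over the active causes.
For the numerator, keep only sprinkler running=true terms: 0.062697 + 0.010124 = 0.072821
The normalizing constant is 0.03·0.913·0.843 + 0.4374·0.913·0.157 + 0.5538·0.087·0.843 + 0.741204·0.087·0.157 = 0.136527
Posterior = 0.072821 / 0.136527 ≈ 0.533

Now also conditioning on overnight rain=true:
By total probability over both values of sprinkler running:
  P(wet lawn | overnight rain) = 0.5538×0.843 + 0.741204×0.157
        = 0.466853 + 0.116369 = 0.583222
The terms with sprinkler running present sum to 0.116369, so
  P(sprinkler running | wet lawn, overnight rain) = 0.116369 / 0.583222 ≈ 0.200
Conditioning on overnight rain lowers the posterior on sprinkler running: the classic explaining-away effect in a common-effect structure.

Pr(sprinkler running | wet lawn) ≈ 0.533; Pr(sprinkler running | wet lawn, overnight rain) ≈ 0.200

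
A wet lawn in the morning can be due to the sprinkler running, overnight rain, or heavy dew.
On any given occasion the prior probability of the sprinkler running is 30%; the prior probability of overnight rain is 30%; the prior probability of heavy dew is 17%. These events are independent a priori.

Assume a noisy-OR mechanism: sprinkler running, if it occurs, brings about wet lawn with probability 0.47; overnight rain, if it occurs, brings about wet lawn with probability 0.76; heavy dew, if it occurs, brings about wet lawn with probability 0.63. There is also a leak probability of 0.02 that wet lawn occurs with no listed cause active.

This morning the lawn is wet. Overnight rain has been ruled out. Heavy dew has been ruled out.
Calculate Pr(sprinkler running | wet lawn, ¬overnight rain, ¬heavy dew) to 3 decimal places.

Under noisy-OR, P(wet lawn | causes) = 1 − (1−0.02)·∏(1−qᵢ) over the active causes.
Weight on sprinkler running=true, given the evidence: 0.4806×0.3 = 0.144180
The normalizing constant is 0.02×0.7 + 0.4806×0.3 = 0.158180
P(sprinkler running | wet lawn, ¬overnight rain, ¬heavy dew) = 0.144180/0.158180 ≈ 0.911

Pr(sprinkler running | wet lawn, ¬overnight rain, ¬heavy dew) ≈ 0.911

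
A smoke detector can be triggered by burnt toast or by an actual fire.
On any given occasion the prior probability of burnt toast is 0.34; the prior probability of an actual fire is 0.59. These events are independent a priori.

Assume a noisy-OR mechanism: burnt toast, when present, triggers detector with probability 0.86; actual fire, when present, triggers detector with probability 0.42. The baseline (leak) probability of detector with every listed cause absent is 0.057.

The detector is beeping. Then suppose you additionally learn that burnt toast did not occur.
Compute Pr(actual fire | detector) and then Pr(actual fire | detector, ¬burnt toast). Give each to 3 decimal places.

Pr(actual fire | detector) ≈ 0.726; Pr(actual fire | detector, ¬burnt toast) ≈ 0.920

Under noisy-OR, P(detector | causes) = 1 − (1−0.057)·∏(1−qᵢ) over the active causes.
P(detector) = 0.057*0.66*0.41 + 0.45306*0.66*0.59 + 0.86798*0.34*0.41 + 0.923428*0.34*0.59 = 0.015424 + 0.176422 + 0.120996 + 0.185240 = 0.498082
Of this, 0.361662 comes from 0.176422 + 0.185240 (the actual fire=true cases).
Hence the posterior is 0.361662/0.498082 ≈ 0.726.

Now also conditioning on burnt toast≠true:
By total probability over both values of actual fire:
  P(detector | ¬burnt toast) = 0.057*0.41 + 0.45306*0.59
        = 0.023370 + 0.267305 = 0.290675
The terms with actual fire present sum to 0.267305, so
  P(actual fire | detector, ¬burnt toast) = 0.267305 / 0.290675 ≈ 0.920
Ruling out burnt toast raises the posterior on actual fire — the flip side of explaining away.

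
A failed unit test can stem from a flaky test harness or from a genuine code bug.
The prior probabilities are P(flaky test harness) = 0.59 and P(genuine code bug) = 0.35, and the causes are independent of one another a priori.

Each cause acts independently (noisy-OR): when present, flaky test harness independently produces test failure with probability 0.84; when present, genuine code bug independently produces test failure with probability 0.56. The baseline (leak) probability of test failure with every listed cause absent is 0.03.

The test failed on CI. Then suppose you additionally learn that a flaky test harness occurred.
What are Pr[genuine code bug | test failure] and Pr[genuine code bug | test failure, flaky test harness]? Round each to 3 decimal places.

Under noisy-OR, P(test failure | causes) = 1 − (1−0.03)·∏(1−qᵢ) over the active causes.
By total probability over the 4 (flaky test harness, genuine code bug) configurations:
  P(test failure) = 0.03×0.41×0.65 + 0.5732×0.41×0.35 + 0.8448×0.59×0.65 + 0.931712×0.59×0.35
        = 0.007995 + 0.082254 + 0.323981 + 0.192399 = 0.606629
Keeping only the genuine code bug-present terms gives 0.274653, so
  P(genuine code bug | test failure) = 0.274653 / 0.606629 ≈ 0.453

With the extra evidence:
P(test failure | flaky test harness) = 0.8448*0.65 + 0.931712*0.35 = 0.549120 + 0.326099 = 0.875219
Restricting to configurations with genuine code bug present: 0.931712*0.35 = 0.326099.
Hence the posterior is 0.326099/0.875219 ≈ 0.373.
— flaky test harness explains away the evidence for genuine code bug.

Pr[genuine code bug | test failure] ≈ 0.453; Pr[genuine code bug | test failure, flaky test harness] ≈ 0.373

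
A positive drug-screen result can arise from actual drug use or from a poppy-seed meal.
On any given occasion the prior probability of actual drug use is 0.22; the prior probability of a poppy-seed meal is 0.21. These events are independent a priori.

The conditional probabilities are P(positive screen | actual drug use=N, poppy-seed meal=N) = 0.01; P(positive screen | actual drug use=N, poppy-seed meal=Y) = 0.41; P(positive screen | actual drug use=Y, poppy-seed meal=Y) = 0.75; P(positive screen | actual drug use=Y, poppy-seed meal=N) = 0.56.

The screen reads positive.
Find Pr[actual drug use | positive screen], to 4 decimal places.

Enumerate the 4 (actual drug use, poppy-seed meal) configurations and weight by the priors:
  P(positive screen) = 0.01·0.78·0.79 + 0.41·0.78·0.21 + 0.56·0.22·0.79 + 0.75·0.22·0.21
        = 0.006162 + 0.067158 + 0.097328 + 0.034650 = 0.205298
Keeping only the actual drug use-present terms gives 0.131978, so
  P(actual drug use | positive screen) = 0.131978 / 0.205298 ≈ 0.6429

Pr[actual drug use | positive screen] ≈ 0.6429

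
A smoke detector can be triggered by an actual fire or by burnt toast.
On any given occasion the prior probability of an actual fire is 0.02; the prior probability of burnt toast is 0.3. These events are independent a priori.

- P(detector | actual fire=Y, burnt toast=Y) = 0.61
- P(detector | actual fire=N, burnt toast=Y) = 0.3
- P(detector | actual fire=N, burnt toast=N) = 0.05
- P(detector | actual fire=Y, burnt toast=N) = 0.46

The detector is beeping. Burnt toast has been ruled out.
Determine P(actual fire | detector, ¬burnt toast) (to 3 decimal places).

Numerator (weight on configurations with actual fire): 0.46×0.02 = 0.009200
Normalizer over all consistent configurations: 0.05×0.98 + 0.46×0.02 = 0.058200
Posterior = 0.009200 / 0.058200 ≈ 0.158

P(actual fire | detector, ¬burnt toast) ≈ 0.158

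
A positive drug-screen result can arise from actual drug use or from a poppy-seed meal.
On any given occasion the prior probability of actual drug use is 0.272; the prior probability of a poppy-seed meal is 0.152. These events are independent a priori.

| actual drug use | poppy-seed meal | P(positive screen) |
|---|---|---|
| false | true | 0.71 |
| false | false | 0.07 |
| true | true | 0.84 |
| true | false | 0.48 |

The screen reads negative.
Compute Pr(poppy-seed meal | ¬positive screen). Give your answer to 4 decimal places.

Pr(poppy-seed meal | ¬positive screen) ≈ 0.0528

For the numerator, keep only poppy-seed meal=true terms: 0.032090 + 0.006615 = 0.038705
Denominator P(¬positive screen): 0.93×0.728×0.848 + 0.29×0.728×0.152 + 0.52×0.272×0.848 + 0.16×0.272×0.152 = 0.732776
Posterior = 0.038705 / 0.732776 ≈ 0.0528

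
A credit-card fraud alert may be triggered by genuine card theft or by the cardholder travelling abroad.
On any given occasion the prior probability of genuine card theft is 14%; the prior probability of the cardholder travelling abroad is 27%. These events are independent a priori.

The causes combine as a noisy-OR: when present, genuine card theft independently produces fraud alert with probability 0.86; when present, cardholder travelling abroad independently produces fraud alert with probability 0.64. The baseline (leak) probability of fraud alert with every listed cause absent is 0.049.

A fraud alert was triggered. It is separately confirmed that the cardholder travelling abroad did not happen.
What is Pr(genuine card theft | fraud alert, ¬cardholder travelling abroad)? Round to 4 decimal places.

Under noisy-OR, P(fraud alert | causes) = 1 − (1−0.049)·∏(1−qᵢ) over the active causes.
By total probability over both values of genuine card theft:
  P(fraud alert | ¬cardholder travelling abroad) = 0.049·0.86 + 0.86686·0.14
        = 0.042140 + 0.121360 = 0.163500
The terms with genuine card theft present sum to 0.121360, so
  P(genuine card theft | fraud alert, ¬cardholder travelling abroad) = 0.121360 / 0.163500 ≈ 0.7423

Pr(genuine card theft | fraud alert, ¬cardholder travelling abroad) ≈ 0.7423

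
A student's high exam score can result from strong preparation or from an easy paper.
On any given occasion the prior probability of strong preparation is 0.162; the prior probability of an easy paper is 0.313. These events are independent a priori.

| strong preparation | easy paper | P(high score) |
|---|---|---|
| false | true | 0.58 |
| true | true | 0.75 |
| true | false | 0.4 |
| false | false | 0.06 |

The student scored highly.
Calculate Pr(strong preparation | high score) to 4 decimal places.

Pr(strong preparation | high score) ≈ 0.3066

For the numerator, keep only strong preparation=true terms: 0.044518 + 0.038030 = 0.082548
The normalizing constant is 0.06×0.838×0.687 + 0.58×0.838×0.313 + 0.4×0.162×0.687 + 0.75×0.162×0.313 = 0.269221
Posterior = 0.082548 / 0.269221 ≈ 0.3066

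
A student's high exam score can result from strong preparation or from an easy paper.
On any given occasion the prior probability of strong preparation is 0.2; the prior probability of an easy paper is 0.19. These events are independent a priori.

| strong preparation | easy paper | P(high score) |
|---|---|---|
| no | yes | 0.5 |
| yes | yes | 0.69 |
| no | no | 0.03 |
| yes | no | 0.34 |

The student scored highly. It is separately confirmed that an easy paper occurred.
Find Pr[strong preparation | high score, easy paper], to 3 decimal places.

Enumerate both values of strong preparation and weight by the priors:
  P(high score | easy paper) = 0.5*0.8 + 0.69*0.2
        = 0.400000 + 0.138000 = 0.538000
Keeping only the strong preparation-present terms gives 0.138000, so
  P(strong preparation | high score, easy paper) = 0.138000 / 0.538000 ≈ 0.257

Pr[strong preparation | high score, easy paper] ≈ 0.257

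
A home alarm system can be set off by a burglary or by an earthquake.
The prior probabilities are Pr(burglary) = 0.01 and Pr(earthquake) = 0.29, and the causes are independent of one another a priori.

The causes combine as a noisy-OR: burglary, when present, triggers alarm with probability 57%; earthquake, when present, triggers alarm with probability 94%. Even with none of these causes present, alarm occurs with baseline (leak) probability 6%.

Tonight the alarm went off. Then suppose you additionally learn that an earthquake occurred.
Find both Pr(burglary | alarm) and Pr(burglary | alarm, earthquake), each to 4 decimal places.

Under noisy-OR, P(alarm | causes) = 1 − (1−0.06)·∏(1−qᵢ) over the active causes.
Sum P(alarm|·) weighted by the priors over the 4 (burglary, earthquake) configurations:
  P(alarm) = 0.06*0.99*0.71 + 0.9436*0.99*0.29 + 0.5958*0.01*0.71 + 0.975748*0.01*0.29
        = 0.042174 + 0.270908 + 0.004230 + 0.002830 = 0.320142
Configurations with burglary contribute 0.007060, so
  P(burglary | alarm) = 0.007060 / 0.320142 ≈ 0.0221

Now condition on the additional information:
Weight on burglary=true, given the evidence: 0.975748*0.01 = 0.009757
The normalizing constant is 0.9436*0.99 + 0.975748*0.01 = 0.943921
P(burglary | alarm, earthquake) = 0.009757/0.943921 ≈ 0.0103
The drop from 0.0221 to 0.0103 is the explaining-away (discounting) effect.

Pr(burglary | alarm) ≈ 0.0221; Pr(burglary | alarm, earthquake) ≈ 0.0103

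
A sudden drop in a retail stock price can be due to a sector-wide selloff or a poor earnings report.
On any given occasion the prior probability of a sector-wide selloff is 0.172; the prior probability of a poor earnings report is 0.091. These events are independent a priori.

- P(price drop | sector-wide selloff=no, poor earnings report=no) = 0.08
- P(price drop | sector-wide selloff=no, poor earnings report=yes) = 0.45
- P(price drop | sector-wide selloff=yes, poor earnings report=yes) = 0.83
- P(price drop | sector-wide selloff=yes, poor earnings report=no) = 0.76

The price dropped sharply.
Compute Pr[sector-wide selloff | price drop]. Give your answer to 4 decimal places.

Pr[sector-wide selloff | price drop] ≈ 0.5834

Sum P(price drop|·) weighted by the priors over the 4 (sector-wide selloff, poor earnings report) configurations:
  P(price drop) = 0.08*0.828*0.909 + 0.45*0.828*0.091 + 0.76*0.172*0.909 + 0.83*0.172*0.091
        = 0.060212 + 0.033907 + 0.118824 + 0.012991 = 0.225934
Keeping only the sector-wide selloff-present terms gives 0.131815, so
  P(sector-wide selloff | price drop) = 0.131815 / 0.225934 ≈ 0.5834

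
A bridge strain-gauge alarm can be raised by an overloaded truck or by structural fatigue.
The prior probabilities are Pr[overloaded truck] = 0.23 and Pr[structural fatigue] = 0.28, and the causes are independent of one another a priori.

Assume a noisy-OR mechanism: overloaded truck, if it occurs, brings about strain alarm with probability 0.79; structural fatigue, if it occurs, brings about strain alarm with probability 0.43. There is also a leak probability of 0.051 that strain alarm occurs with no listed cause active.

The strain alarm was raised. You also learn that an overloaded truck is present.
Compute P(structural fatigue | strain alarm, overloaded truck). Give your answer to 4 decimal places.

Under noisy-OR, P(strain alarm | causes) = 1 − (1−0.051)·∏(1−qᵢ) over the active causes.
Weight on structural fatigue=true, given the evidence: 0.886405·0.28 = 0.248193
Denominator P(strain alarm | overloaded truck): 0.80071·0.72 + 0.886405·0.28 = 0.824704
Posterior = 0.248193 / 0.824704 ≈ 0.3009

P(structural fatigue | strain alarm, overloaded truck) ≈ 0.3009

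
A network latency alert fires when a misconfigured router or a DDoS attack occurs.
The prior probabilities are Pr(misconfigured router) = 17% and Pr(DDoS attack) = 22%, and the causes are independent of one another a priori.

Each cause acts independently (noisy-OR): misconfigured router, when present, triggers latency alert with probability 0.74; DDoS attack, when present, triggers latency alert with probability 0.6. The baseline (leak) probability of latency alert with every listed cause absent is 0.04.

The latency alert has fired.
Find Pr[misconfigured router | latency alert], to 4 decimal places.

Pr[misconfigured router | latency alert] ≈ 0.4904

Under noisy-OR, P(latency alert | causes) = 1 − (1−0.04)·∏(1−qᵢ) over the active causes.
Sum P(latency alert|·) weighted by the priors over the 4 (misconfigured router, DDoS attack) configurations:
  P(latency alert) = 0.04×0.83×0.78 + 0.616×0.83×0.22 + 0.7504×0.17×0.78 + 0.90016×0.17×0.22
        = 0.025896 + 0.112482 + 0.099503 + 0.033666 = 0.271547
Keeping only the misconfigured router-present terms gives 0.133169, so
  P(misconfigured router | latency alert) = 0.133169 / 0.271547 ≈ 0.4904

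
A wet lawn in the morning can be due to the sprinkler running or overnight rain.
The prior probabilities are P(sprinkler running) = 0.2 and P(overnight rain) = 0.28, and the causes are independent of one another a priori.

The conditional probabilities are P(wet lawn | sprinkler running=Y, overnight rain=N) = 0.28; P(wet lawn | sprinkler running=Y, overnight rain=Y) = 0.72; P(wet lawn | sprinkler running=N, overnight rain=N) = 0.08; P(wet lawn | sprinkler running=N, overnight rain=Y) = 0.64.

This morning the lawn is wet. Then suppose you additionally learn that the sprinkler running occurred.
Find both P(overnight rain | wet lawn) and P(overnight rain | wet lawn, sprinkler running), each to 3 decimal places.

P(overnight rain | wet lawn) ≈ 0.680; P(overnight rain | wet lawn, sprinkler running) ≈ 0.500

P(wet lawn) = 0.08×0.8×0.72 + 0.64×0.8×0.28 + 0.28×0.2×0.72 + 0.72×0.2×0.28 = 0.046080 + 0.143360 + 0.040320 + 0.040320 = 0.270080
Restricting to configurations with overnight rain present: 0.143360 + 0.040320 = 0.183680.
Hence the posterior is 0.183680/0.270080 ≈ 0.680.

Now also conditioning on sprinkler running=true:
Numerator (weight on configurations with overnight rain): 0.72·0.28 = 0.201600
Denominator P(wet lawn | sprinkler running): 0.28·0.72 + 0.72·0.28 = 0.403200
P(overnight rain | wet lawn, sprinkler running) = 0.201600/0.403200 ≈ 0.500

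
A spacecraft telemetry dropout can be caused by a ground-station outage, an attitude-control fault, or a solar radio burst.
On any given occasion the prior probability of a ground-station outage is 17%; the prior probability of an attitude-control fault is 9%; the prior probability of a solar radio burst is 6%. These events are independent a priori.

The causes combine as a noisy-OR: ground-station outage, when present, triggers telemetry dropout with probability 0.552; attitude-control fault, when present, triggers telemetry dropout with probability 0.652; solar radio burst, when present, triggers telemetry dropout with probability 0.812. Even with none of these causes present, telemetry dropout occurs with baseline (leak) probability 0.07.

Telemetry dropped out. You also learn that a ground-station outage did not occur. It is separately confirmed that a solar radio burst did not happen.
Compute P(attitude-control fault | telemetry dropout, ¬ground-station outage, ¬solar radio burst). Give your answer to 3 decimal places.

P(attitude-control fault | telemetry dropout, ¬ground-station outage, ¬solar radio burst) ≈ 0.489

Under noisy-OR, P(telemetry dropout | causes) = 1 − (1−0.07)·∏(1−qᵢ) over the active causes.
P(telemetry dropout | ¬ground-station outage, ¬solar radio burst) = 0.07×0.91 + 0.67636×0.09 = 0.063700 + 0.060872 = 0.124572
Restricting to configurations with attitude-control fault present: 0.67636×0.09 = 0.060872.
P(attitude-control fault | telemetry dropout, ¬ground-station outage, ¬solar radio burst) = 0.060872 / 0.124572 ≈ 0.489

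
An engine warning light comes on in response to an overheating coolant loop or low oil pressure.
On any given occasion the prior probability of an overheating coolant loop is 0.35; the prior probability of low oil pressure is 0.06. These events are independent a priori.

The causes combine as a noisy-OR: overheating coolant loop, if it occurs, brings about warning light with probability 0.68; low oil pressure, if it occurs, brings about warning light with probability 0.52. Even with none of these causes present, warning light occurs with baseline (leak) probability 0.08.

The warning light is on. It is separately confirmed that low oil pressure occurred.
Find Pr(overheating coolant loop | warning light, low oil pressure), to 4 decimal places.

Pr(overheating coolant loop | warning light, low oil pressure) ≈ 0.4530

Under noisy-OR, P(warning light | causes) = 1 − (1−0.08)·∏(1−qᵢ) over the active causes.
P(warning light | low oil pressure) = 0.5584·0.65 + 0.858688·0.35 = 0.362960 + 0.300541 = 0.663501
Of this, 0.300541 comes from 0.858688·0.35 (the overheating coolant loop=true cases).
P(overheating coolant loop | warning light, low oil pressure) = 0.300541 / 0.663501 ≈ 0.4530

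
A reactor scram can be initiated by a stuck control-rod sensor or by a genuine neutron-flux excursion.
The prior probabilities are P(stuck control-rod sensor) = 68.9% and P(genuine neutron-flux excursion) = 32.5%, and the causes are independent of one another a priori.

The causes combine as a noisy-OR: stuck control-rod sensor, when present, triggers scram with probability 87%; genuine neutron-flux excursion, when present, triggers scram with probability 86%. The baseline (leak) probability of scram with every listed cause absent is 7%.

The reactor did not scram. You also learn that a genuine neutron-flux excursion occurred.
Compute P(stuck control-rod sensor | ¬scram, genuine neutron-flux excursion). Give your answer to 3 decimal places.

Under noisy-OR, P(scram | causes) = 1 − (1−0.07)·∏(1−qᵢ) over the active causes.
Weight on stuck control-rod sensor=true, given the evidence: 0.016926×0.689 = 0.011662
Normalizer over all consistent configurations: 0.1302×0.311 + 0.016926×0.689 = 0.052154
Posterior = 0.011662 / 0.052154 ≈ 0.224

P(stuck control-rod sensor | ¬scram, genuine neutron-flux excursion) ≈ 0.224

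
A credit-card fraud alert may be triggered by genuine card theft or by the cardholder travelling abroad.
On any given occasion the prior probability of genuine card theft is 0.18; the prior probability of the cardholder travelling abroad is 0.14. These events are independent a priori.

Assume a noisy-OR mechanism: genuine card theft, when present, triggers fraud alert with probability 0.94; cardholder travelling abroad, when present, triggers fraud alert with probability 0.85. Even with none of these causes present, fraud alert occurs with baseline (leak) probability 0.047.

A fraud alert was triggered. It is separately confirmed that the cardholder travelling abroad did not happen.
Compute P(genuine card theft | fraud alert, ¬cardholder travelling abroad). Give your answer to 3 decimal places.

P(genuine card theft | fraud alert, ¬cardholder travelling abroad) ≈ 0.815

Under noisy-OR, P(fraud alert | causes) = 1 − (1−0.047)·∏(1−qᵢ) over the active causes.
Enumerate both values of genuine card theft and weight by the priors:
  P(fraud alert | ¬cardholder travelling abroad) = 0.047×0.82 + 0.94282×0.18
        = 0.038540 + 0.169708 = 0.208248
The terms with genuine card theft present sum to 0.169708, so
  P(genuine card theft | fraud alert, ¬cardholder travelling abroad) = 0.169708 / 0.208248 ≈ 0.815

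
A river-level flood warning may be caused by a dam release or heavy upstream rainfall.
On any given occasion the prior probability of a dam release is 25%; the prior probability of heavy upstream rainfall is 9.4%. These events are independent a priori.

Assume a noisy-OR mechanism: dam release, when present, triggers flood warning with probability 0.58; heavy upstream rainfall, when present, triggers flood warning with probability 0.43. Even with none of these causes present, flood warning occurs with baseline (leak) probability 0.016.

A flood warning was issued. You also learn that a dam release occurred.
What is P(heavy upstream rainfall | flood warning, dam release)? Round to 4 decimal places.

Under noisy-OR, P(flood warning | causes) = 1 − (1−0.016)·∏(1−qᵢ) over the active causes.
P(flood warning | dam release) = 0.58672·0.906 + 0.76443·0.094 = 0.531568 + 0.071856 = 0.603424
The heavy upstream rainfall-present share is 0.76443·0.094 = 0.071856.
Hence the posterior is 0.071856/0.603424 ≈ 0.1191.

P(heavy upstream rainfall | flood warning, dam release) ≈ 0.1191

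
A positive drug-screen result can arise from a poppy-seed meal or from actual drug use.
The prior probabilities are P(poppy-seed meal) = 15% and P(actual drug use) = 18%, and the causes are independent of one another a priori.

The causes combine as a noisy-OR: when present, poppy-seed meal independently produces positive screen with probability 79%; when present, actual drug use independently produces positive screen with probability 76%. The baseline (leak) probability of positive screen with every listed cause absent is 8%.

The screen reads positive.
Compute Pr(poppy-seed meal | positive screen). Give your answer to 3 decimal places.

Under noisy-OR, P(positive screen | causes) = 1 − (1−0.08)·∏(1−qᵢ) over the active causes.
P(positive screen) = 0.08·0.85·0.82 + 0.7792·0.85·0.18 + 0.8068·0.15·0.82 + 0.953632·0.15·0.18 = 0.055760 + 0.119218 + 0.099236 + 0.025748 = 0.299962
The poppy-seed meal-present share is 0.099236 + 0.025748 = 0.124984.
P(poppy-seed meal | positive screen) = 0.124984 / 0.299962 ≈ 0.417

Pr(poppy-seed meal | positive screen) ≈ 0.417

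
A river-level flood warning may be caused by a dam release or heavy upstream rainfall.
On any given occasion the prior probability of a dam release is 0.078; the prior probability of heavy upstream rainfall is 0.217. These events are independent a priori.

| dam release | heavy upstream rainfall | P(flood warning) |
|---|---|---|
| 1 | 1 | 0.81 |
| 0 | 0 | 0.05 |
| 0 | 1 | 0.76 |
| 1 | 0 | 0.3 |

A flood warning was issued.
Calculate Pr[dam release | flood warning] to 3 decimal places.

Pr[dam release | flood warning] ≈ 0.145

P(flood warning) = 0.05×0.922×0.783 + 0.76×0.922×0.217 + 0.3×0.078×0.783 + 0.81×0.078×0.217 = 0.036096 + 0.152056 + 0.018322 + 0.013710 = 0.220184
The dam release-present share is 0.018322 + 0.013710 = 0.032032.
P(dam release | flood warning) = 0.032032 / 0.220184 ≈ 0.145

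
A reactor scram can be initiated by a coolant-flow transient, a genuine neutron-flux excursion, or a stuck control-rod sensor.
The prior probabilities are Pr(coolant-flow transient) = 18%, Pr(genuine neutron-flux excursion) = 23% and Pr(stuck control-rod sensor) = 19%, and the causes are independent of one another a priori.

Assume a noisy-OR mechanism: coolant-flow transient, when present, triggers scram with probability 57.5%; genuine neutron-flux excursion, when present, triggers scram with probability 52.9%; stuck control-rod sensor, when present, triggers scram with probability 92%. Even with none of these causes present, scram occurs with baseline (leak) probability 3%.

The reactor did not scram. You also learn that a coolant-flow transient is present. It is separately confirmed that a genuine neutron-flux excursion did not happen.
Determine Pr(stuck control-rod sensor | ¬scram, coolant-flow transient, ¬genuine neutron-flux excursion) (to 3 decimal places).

Under noisy-OR, P(scram | causes) = 1 − (1−0.03)·∏(1−qᵢ) over the active causes.
P(¬scram | coolant-flow transient, ¬genuine neutron-flux excursion) = 0.41225·0.81 + 0.03298·0.19 = 0.333923 + 0.006266 = 0.340189
The stuck control-rod sensor-present share is 0.03298·0.19 = 0.006266.
P(stuck control-rod sensor | ¬scram, coolant-flow transient, ¬genuine neutron-flux excursion) = 0.006266 / 0.340189 ≈ 0.018

Pr(stuck control-rod sensor | ¬scram, coolant-flow transient, ¬genuine neutron-flux excursion) ≈ 0.018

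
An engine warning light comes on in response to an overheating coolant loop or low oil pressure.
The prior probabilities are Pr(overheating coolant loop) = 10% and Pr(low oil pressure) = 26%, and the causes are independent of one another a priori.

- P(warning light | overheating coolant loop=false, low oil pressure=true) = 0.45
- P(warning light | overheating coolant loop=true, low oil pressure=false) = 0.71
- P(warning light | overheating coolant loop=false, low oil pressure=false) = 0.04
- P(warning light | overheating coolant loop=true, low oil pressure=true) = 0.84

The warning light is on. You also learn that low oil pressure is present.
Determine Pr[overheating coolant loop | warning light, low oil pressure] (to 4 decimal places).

P(warning light | low oil pressure) = 0.45*0.9 + 0.84*0.1 = 0.405000 + 0.084000 = 0.489000
Restricting to configurations with overheating coolant loop present: 0.84*0.1 = 0.084000.
So P(overheating coolant loop | warning light, low oil pressure) = 0.084000/0.489000 ≈ 0.1718.

Pr[overheating coolant loop | warning light, low oil pressure] ≈ 0.1718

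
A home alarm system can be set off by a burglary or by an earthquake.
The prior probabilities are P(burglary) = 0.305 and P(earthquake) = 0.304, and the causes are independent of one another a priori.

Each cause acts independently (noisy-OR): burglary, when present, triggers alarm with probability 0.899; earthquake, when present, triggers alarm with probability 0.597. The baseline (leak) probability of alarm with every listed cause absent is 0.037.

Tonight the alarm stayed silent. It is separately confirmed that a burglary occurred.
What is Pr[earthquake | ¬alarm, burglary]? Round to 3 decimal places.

Pr[earthquake | ¬alarm, burglary] ≈ 0.150

Under noisy-OR, P(alarm | causes) = 1 − (1−0.037)·∏(1−qᵢ) over the active causes.
Enumerate both values of earthquake and weight by the priors:
  P(¬alarm | burglary) = 0.097263×0.696 + 0.039197×0.304
        = 0.067695 + 0.011916 = 0.079611
Keeping only the earthquake-present terms gives 0.011916, so
  P(earthquake | ¬alarm, burglary) = 0.011916 / 0.079611 ≈ 0.150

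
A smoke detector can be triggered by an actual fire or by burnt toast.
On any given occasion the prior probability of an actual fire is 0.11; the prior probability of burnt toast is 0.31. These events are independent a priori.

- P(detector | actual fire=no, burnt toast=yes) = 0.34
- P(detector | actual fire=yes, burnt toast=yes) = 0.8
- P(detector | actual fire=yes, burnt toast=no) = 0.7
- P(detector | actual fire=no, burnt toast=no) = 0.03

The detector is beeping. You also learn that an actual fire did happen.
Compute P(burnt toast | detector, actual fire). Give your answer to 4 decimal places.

P(burnt toast | detector, actual fire) ≈ 0.3393

By total probability over both values of burnt toast:
  P(detector | actual fire) = 0.7·0.69 + 0.8·0.31
        = 0.483000 + 0.248000 = 0.731000
Keeping only the burnt toast-present terms gives 0.248000, so
  P(burnt toast | detector, actual fire) = 0.248000 / 0.731000 ≈ 0.3393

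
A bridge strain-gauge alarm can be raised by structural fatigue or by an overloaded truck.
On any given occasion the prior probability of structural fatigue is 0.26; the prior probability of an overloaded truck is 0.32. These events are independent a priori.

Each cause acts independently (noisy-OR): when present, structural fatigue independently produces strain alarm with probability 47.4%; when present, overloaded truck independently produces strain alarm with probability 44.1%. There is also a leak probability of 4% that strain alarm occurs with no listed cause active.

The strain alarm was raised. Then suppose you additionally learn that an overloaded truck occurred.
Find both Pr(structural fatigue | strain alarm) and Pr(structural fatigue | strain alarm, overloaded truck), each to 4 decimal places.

Pr(structural fatigue | strain alarm) ≈ 0.5314; Pr(structural fatigue | strain alarm, overloaded truck) ≈ 0.3524

Under noisy-OR, P(strain alarm | causes) = 1 − (1−0.04)·∏(1−qᵢ) over the active causes.
Sum P(strain alarm|·) weighted by the priors over the 4 (structural fatigue, overloaded truck) configurations:
  P(strain alarm) = 0.04*0.74*0.68 + 0.46336*0.74*0.32 + 0.49504*0.26*0.68 + 0.717727*0.26*0.32
        = 0.020128 + 0.109724 + 0.087523 + 0.059715 = 0.277090
Keeping only the structural fatigue-present terms gives 0.147238, so
  P(structural fatigue | strain alarm) = 0.147238 / 0.277090 ≈ 0.5314

Now also conditioning on overloaded truck=true:
P(strain alarm | overloaded truck) = 0.46336·0.74 + 0.717727·0.26 = 0.342886 + 0.186609 = 0.529495
Restricting to configurations with structural fatigue present: 0.717727·0.26 = 0.186609.
Hence the posterior is 0.186609/0.529495 ≈ 0.3524.
— overloaded truck explains away the evidence for structural fatigue.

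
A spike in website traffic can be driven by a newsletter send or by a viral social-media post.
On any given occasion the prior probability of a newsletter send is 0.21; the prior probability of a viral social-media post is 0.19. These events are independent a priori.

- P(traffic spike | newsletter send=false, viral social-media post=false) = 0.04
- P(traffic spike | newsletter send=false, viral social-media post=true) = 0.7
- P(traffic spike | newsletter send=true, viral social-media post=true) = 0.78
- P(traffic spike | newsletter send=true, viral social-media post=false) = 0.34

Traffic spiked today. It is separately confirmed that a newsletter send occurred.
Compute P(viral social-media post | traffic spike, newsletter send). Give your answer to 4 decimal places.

P(viral social-media post | traffic spike, newsletter send) ≈ 0.3499

For the numerator, keep only viral social-media post=true terms: 0.78·0.19 = 0.148200
Denominator P(traffic spike | newsletter send): 0.34·0.81 + 0.78·0.19 = 0.423600
P(viral social-media post | traffic spike, newsletter send) = 0.148200/0.423600 ≈ 0.3499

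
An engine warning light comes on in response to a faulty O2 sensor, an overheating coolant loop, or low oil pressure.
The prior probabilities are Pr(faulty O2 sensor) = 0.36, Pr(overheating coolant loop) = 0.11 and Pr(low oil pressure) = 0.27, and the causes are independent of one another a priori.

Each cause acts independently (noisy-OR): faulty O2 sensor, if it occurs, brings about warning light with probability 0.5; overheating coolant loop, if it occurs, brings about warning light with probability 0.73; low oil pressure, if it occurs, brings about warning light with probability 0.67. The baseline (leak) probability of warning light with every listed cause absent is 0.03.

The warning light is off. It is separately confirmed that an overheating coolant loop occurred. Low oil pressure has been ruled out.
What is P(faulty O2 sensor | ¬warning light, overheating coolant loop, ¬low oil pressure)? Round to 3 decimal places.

P(faulty O2 sensor | ¬warning light, overheating coolant loop, ¬low oil pressure) ≈ 0.220

Under noisy-OR, P(warning light | causes) = 1 − (1−0.03)·∏(1−qᵢ) over the active causes.
Numerator (weight on configurations with faulty O2 sensor): 0.13095·0.36 = 0.047142
Normalizer over all consistent configurations: 0.2619·0.64 + 0.13095·0.36 = 0.214758
P(faulty O2 sensor | ¬warning light, overheating coolant loop, ¬low oil pressure) = 0.047142/0.214758 ≈ 0.220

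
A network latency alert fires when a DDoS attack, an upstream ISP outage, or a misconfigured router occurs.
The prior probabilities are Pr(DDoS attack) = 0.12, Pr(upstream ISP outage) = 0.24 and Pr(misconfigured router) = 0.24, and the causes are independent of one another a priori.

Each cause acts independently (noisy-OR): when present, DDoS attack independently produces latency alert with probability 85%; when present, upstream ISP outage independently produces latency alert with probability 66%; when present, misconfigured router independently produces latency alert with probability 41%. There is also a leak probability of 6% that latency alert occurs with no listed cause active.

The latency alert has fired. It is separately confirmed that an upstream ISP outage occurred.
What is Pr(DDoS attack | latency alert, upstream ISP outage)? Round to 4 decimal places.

Pr(DDoS attack | latency alert, upstream ISP outage) ≈ 0.1549

Under noisy-OR, P(latency alert | causes) = 1 − (1−0.06)·∏(1−qᵢ) over the active causes.
P(latency alert | upstream ISP outage) = 0.6804×0.88×0.76 + 0.811436×0.88×0.24 + 0.95206×0.12×0.76 + 0.971715×0.12×0.24 = 0.455052 + 0.171375 + 0.086828 + 0.027985 = 0.741240
Of this, 0.114813 comes from 0.086828 + 0.027985 (the DDoS attack=true cases).
So P(DDoS attack | latency alert, upstream ISP outage) = 0.114813/0.741240 ≈ 0.1549.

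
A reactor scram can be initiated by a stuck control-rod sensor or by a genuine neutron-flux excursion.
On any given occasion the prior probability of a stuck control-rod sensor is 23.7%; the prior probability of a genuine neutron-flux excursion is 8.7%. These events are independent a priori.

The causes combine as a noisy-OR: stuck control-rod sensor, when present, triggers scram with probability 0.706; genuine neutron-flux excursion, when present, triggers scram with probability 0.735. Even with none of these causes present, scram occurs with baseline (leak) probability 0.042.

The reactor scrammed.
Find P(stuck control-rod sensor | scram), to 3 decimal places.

Under noisy-OR, P(scram | causes) = 1 − (1−0.042)·∏(1−qᵢ) over the active causes.
Numerator (weight on configurations with stuck control-rod sensor): 0.155437 + 0.019080 = 0.174517
The normalizing constant is 0.042·0.763·0.913 + 0.74613·0.763·0.087 + 0.718348·0.237·0.913 + 0.925362·0.237·0.087 = 0.253304
P(stuck control-rod sensor | scram) = 0.174517/0.253304 ≈ 0.689

P(stuck control-rod sensor | scram) ≈ 0.689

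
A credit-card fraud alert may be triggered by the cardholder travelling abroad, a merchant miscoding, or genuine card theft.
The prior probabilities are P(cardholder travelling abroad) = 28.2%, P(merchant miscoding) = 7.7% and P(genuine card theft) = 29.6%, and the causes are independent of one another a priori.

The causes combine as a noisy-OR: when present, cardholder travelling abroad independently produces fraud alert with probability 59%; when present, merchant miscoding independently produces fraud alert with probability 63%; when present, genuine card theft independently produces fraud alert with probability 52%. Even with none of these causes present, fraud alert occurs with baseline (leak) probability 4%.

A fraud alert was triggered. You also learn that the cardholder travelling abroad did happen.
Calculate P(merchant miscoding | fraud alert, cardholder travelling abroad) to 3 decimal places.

Under noisy-OR, P(fraud alert | causes) = 1 − (1−0.04)·∏(1−qᵢ) over the active causes.
For the numerator, keep only merchant miscoding=true terms: 0.046314 + 0.021199 = 0.067513
Normalizer over all consistent configurations: 0.6064×0.923×0.704 + 0.811072×0.923×0.296 + 0.854368×0.077×0.704 + 0.930097×0.077×0.296 = 0.683138
Posterior = 0.067513 / 0.683138 ≈ 0.099

P(merchant miscoding | fraud alert, cardholder travelling abroad) ≈ 0.099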